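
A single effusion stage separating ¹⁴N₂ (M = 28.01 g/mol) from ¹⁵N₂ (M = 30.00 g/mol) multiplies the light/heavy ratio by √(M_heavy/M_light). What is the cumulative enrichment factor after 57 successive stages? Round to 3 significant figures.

Overall factor = α^57 with α = √(30.00/28.01), i.e. (30.00/28.01)^(57/2).
= 1.07105^(57/2) = 7.07.

7.07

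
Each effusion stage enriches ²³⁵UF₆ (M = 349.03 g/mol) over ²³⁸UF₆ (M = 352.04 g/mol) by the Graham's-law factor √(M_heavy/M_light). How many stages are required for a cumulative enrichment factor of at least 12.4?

587

Single-stage factor α = √(352.04/349.03), so ln α = ½ ln(1.00862) = 0.004293.
Need α^N ≥ 12.4 ⇒ N ≥ ln(12.4) / ln α = 2.518 / 0.004293 = 586.40.
Minimum whole number of stages: N = 587.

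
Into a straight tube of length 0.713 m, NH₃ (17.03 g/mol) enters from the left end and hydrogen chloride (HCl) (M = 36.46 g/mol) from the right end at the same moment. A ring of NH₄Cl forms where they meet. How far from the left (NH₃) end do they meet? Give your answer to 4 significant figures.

0.4235 m

Graham's law gives d_NH₃/d_HCl = rate_NH₃/rate_HCl = √(M_HCl/M_NH₃) = √(36.46/17.03) = 1.463.
With d_NH₃ + d_HCl = 0.713 m, d_HCl = 0.713/(1 + 1.463) = 0.2895 m.
d_NH₃ = 0.713 − 0.2895 = 0.4235 m.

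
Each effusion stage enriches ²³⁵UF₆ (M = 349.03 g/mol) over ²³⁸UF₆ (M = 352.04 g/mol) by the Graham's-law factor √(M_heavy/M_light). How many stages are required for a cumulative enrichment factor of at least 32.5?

Per stage α = (352.04/349.03)^(1/2) = 1.00862^0.5, giving ln α = 0.004293.
Need α^N ≥ 32.5 ⇒ N ≥ ln(32.5) / ln α = 3.481 / 0.004293 = 810.82.
Rounding up, N = 811 stages.

811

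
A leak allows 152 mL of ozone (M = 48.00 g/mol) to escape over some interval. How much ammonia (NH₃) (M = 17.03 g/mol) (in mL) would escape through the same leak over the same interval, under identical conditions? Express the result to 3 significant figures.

255 mL

Since effusion rate ∝ 1/√M, rate_NH₃/rate_O₃ = √(M_O₃/M_NH₃) = √(48.00/17.03) = √2.819 = 1.679.
So the volume for NH₃ is 152 × 1.679 = 255 mL.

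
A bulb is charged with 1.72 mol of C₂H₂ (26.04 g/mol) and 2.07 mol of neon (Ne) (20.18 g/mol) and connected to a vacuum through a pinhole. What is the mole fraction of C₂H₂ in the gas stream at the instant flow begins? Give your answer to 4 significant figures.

0.4225

Effusion rate of each component ∝ n_i/√M_i (partial pressure × 1/√M).
x_C₂H₂(eff) = (n_C₂H₂/√M_C₂H₂) / (n_C₂H₂/√M_C₂H₂ + n_Ne/√M_Ne)
= (1.72/√26.04) / (1.72/√26.04 + 2.07/√20.18) = 0.3371/(0.3371 + 0.4608) = 0.4225.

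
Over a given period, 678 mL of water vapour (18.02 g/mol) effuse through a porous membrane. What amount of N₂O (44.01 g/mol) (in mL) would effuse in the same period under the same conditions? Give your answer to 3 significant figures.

434 mL

Since effusion rate ∝ 1/√M, rate_N₂O/rate_H₂O = √(M_H₂O/M_N₂O) = √(18.02/44.01) = √0.4095 = 0.6399.
So the volume for N₂O is 678 × 0.6399 = 434 mL.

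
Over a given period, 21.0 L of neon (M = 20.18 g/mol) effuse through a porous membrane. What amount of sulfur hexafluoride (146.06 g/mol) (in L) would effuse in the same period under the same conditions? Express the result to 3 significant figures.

Using Graham's law: rate_SF₆/rate_Ne = √(M_Ne/M_SF₆) = √(20.18/146.06) = √0.1382 = 0.3717.
So the volume for SF₆ is 21.0 × 0.3717 = 7.81 L.

7.81 L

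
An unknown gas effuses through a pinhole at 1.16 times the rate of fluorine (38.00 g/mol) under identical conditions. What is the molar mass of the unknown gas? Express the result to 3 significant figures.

28.2 g/mol

Using Graham's law: rate_X/rate_F₂ = √(M_F₂/M_X).
1.16 = √(38.00/M_X)
M_X = 38.00 / 1.16² = 38.00 / 1.346 = 28.2 g/mol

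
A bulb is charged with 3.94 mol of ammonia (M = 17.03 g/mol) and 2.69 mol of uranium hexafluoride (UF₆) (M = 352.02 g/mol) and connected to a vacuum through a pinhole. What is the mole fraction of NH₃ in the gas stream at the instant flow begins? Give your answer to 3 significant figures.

0.869

The effusion rate of species i is ∝ p_i/√M_i ∝ n_i/√M_i.
So x_NH₃ in the escaping gas = (n_NH₃/√M_NH₃) / Σ(n_i/√M_i)
= (3.94/√17.03) / (3.94/√17.03 + 2.69/√352.02) = 0.9547/(0.9547 + 0.1434) = 0.869.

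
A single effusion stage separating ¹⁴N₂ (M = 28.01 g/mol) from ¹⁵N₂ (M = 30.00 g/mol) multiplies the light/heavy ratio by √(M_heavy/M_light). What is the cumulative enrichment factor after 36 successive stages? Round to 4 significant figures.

After 36 stages the ratio has grown by (√(30.00/28.01))^36 = (30.00/28.01)^(36/2).
= 1.07105^18 = 3.440.

3.440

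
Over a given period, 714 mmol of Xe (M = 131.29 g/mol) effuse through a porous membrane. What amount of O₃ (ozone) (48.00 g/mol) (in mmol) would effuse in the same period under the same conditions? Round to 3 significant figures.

Graham's law gives rate_O₃/rate_Xe = √(M_Xe/M_O₃) = √(131.29/48.00) = √2.735 = 1.654.
So the amount for O₃ is 714 × 1.654 = 1180 mmol.

1180 mmol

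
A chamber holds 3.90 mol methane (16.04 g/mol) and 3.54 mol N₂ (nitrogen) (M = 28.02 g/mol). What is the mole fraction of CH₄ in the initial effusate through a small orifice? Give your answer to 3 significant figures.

Each component's effusion rate ∝ (its partial pressure)·(1/√M) ∝ n_i/√M_i.
x_CH₄(eff) = (n_CH₄/√M_CH₄) / (n_CH₄/√M_CH₄ + n_N₂/√M_N₂)
= (3.90/√16.04) / (3.90/√16.04 + 3.54/√28.02) = 0.9738/(0.9738 + 0.6688) = 0.593.

0.593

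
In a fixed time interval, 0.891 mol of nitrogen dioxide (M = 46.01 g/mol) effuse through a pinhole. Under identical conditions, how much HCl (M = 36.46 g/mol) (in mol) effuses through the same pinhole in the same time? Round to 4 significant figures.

From Graham's law, rate_HCl/rate_NO₂ = √(M_NO₂/M_HCl) = √(46.01/36.46) = √1.262 = 1.123.
So the amount for HCl is 0.891 × 1.123 = 1.001 mol.

1.001 mol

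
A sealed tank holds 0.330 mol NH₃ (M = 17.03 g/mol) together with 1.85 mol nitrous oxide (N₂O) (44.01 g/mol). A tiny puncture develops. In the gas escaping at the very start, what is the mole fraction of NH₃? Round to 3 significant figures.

Each component's effusion rate ∝ (its partial pressure)·(1/√M) ∝ n_i/√M_i.
Mole fraction of NH₃ in the effusate = (n_NH₃/√M_NH₃) / (n_NH₃/√M_NH₃ + n_N₂O/√M_N₂O)
= (0.330/√17.03) / (0.330/√17.03 + 1.85/√44.01) = 0.07997/(0.07997 + 0.2789) = 0.223.

0.223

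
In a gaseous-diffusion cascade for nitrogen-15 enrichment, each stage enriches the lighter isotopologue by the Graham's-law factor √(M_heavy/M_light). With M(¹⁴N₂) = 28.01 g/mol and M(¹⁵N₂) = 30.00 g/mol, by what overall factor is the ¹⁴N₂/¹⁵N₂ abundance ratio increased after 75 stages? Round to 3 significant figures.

Each stage multiplies the ratio by α = √(30.00/28.01), so after 75 stages the overall factor is α^75 = (30.00/28.01)^(75/2).
= 1.07105^(75/2) = 13.1.

13.1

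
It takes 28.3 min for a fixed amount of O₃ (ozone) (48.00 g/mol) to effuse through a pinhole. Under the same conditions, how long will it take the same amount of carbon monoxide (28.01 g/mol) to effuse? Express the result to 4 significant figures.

21.62 min

Since effusion rate ∝ 1/√M, t_CO/t_O₃ = √(M_CO/M_O₃) = √(28.01/48.00) = √0.5835 = 0.7639.
So the time for CO is 28.3 × 0.7639 = 21.62 min.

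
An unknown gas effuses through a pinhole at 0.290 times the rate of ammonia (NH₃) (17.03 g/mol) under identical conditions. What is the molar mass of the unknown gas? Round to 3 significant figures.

By Graham's law, rate_X/rate_NH₃ = √(M_NH₃/M_X).
0.290 = √(17.03/M_X)
M_X = 17.03 / 0.290² = 17.03 / 0.08410 = 202 g/mol

202 g/mol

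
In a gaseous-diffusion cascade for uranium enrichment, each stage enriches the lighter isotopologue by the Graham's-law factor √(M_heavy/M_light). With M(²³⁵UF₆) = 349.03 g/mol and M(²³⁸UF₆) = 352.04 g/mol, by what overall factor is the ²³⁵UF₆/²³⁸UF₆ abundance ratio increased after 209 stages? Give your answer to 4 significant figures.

After 209 stages the ratio has grown by (√(352.04/349.03))^209 = (352.04/349.03)^(209/2).
= 1.00862^(209/2) = 2.453.

2.453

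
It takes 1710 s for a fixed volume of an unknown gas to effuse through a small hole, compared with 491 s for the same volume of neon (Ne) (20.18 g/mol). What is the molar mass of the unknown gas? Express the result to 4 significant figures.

244.8 g/mol

From Graham's law, t_X/t_Ne = √(M_X/M_Ne).
1710/491 = 3.483 = √(M_X/20.18)
M_X = 20.18 × 3.483² = 20.18 × 12.13 = 244.8 g/mol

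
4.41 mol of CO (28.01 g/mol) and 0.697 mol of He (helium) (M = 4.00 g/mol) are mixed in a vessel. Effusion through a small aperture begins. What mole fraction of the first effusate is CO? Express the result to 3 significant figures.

0.705

Effusion rate of each component ∝ n_i/√M_i (partial pressure × 1/√M).
So x_CO in the escaping gas = (n_CO/√M_CO) / Σ(n_i/√M_i)
= (4.41/√28.01) / (4.41/√28.01 + 0.697/√4.00) = 0.8333/(0.8333 + 0.3485) = 0.705.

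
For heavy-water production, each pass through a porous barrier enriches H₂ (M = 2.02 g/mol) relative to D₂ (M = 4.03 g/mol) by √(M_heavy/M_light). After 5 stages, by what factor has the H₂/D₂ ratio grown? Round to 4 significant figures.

After 5 stages the ratio has grown by (√(4.03/2.02))^5 = (4.03/2.02)^(5/2).
= 1.99505^(5/2) = 5.622.

5.622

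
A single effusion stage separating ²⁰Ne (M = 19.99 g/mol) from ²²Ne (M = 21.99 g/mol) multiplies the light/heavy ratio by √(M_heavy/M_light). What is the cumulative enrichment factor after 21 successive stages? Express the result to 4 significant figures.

2.722

After 21 stages the ratio has grown by (√(21.99/19.99))^21 = (21.99/19.99)^(21/2).
= 1.10005^(21/2) = 2.722.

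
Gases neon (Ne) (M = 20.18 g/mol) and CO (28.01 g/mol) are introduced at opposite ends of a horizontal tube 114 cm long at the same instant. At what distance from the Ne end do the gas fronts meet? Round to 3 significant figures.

61.7 cm

The fronts meet when d_Ne + d_CO = L with d_Ne/d_CO = √(M_CO/M_Ne) (Graham's law). Here √(M_CO/M_Ne) = √(28.01/20.18) = 1.178.
With d_Ne + d_CO = 114 cm, d_CO = 114/(1 + 1.178) = 52.34 cm.
d_Ne = 114 − 52.34 = 61.7 cm.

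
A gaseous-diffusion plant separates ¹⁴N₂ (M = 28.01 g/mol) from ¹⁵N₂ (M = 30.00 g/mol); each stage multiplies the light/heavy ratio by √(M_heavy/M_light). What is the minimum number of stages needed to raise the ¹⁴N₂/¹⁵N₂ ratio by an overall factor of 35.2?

104

Single-stage factor α = √(30.00/28.01), so ln α = ½ ln(1.07105) = 0.03432.
Need α^N ≥ 35.2 ⇒ N ≥ ln(35.2) / ln α = 3.561 / 0.03432 = 103.77.
Minimum whole number of stages: N = 104.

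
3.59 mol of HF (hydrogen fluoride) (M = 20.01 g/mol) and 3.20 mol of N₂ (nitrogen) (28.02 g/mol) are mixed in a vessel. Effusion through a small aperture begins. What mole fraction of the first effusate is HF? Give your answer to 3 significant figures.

0.570

Each component's effusion rate ∝ (its partial pressure)·(1/√M) ∝ n_i/√M_i.
Mole fraction of HF in the effusate = (n_HF/√M_HF) / (n_HF/√M_HF + n_N₂/√M_N₂)
= (3.59/√20.01) / (3.59/√20.01 + 3.20/√28.02) = 0.8025/(0.8025 + 0.6045) = 0.570.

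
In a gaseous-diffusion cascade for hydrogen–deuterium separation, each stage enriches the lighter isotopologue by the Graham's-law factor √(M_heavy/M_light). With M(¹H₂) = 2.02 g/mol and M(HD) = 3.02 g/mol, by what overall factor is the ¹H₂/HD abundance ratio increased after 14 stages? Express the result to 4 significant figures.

Overall factor = α^14 with α = √(3.02/2.02), i.e. (3.02/2.02)^(14/2).
= 1.49505^7 = 16.70.

16.70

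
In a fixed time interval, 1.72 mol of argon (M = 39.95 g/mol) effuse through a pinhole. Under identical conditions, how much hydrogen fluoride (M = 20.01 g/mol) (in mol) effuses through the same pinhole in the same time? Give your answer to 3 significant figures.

2.43 mol

From Graham's law, rate_HF/rate_Ar = √(M_Ar/M_HF) = √(39.95/20.01) = √1.997 = 1.413.
So the amount for HF is 1.72 × 1.413 = 2.43 mol.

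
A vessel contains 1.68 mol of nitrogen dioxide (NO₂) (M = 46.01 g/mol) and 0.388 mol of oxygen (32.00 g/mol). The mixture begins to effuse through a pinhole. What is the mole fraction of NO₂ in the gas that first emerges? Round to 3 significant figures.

0.783

The effusion rate of species i is ∝ p_i/√M_i ∝ n_i/√M_i.
Mole fraction of NO₂ in the effusate = (n_NO₂/√M_NO₂) / (n_NO₂/√M_NO₂ + n_O₂/√M_O₂)
= (1.68/√46.01) / (1.68/√46.01 + 0.388/√32.00) = 0.2477/(0.2477 + 0.06859) = 0.783.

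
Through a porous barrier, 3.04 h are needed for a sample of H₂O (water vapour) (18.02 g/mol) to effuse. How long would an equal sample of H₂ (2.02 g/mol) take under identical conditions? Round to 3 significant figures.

1.02 h

By Graham's law, t_H₂/t_H₂O = √(M_H₂/M_H₂O) = √(2.02/18.02) = √0.1121 = 0.3348.
So the time for H₂ is 3.04 × 0.3348 = 1.02 h.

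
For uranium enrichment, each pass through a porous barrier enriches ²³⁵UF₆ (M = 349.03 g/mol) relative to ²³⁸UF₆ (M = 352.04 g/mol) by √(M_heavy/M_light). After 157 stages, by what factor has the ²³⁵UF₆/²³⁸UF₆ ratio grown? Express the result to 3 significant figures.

1.96

After 157 stages the ratio has grown by (√(352.04/349.03))^157 = (352.04/349.03)^(157/2).
= 1.00862^(157/2) = 1.96.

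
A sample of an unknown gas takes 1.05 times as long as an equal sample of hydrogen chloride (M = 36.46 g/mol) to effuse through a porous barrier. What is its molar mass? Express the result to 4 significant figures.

40.20 g/mol

By Graham's law, t_X/t_HCl = √(M_X/M_HCl).
1.05 = √(M_X/36.46)
M_X = 36.46 × 1.05² = 36.46 × 1.103 = 40.20 g/mol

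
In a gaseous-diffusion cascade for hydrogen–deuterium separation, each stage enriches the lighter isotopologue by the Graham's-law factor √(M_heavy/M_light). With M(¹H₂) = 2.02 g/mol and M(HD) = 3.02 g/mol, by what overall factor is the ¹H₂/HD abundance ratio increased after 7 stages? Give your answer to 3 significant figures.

The single-stage factor is √(M_heavy/M_light), so 7 stages give [√(3.02/2.02)]^7 = (3.02/2.02)^(7/2).
= 1.49505^(7/2) = 4.09.

4.09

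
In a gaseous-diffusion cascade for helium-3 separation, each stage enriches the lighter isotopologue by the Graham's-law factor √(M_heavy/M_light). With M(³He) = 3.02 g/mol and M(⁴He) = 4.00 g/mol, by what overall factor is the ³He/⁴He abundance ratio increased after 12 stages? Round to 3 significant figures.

5.40

Each stage multiplies the ratio by α = √(4.00/3.02), so after 12 stages the overall factor is α^12 = (4.00/3.02)^(12/2).
= 1.32450^6 = 5.40.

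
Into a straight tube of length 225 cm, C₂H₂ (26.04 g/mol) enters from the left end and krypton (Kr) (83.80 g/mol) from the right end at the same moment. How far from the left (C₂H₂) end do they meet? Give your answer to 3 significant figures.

144 cm

In equal time, each gas travels a distance ∝ its rate ∝ 1/√M, so d_C₂H₂/d_Kr = √(M_Kr/M_C₂H₂) = √(83.80/26.04) = 1.794.
With d_C₂H₂ + d_Kr = 225 cm, d_Kr = 225/(1 + 1.794) = 80.53 cm.
d_C₂H₂ = 225 − 80.53 = 144 cm.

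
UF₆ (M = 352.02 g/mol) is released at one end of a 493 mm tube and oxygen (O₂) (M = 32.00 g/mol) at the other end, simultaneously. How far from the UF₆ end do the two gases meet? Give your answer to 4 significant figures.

The fronts meet when d_UF₆ + d_O₂ = L with d_UF₆/d_O₂ = √(M_O₂/M_UF₆) (Graham's law). Here √(M_O₂/M_UF₆) = √(32.00/352.02) = 0.3015.
With d_UF₆ + d_O₂ = 493 mm, d_O₂ = 493/(1 + 0.3015) = 378.8 mm.
d_UF₆ = 493 − 378.8 = 114.2 mm.

114.2 mm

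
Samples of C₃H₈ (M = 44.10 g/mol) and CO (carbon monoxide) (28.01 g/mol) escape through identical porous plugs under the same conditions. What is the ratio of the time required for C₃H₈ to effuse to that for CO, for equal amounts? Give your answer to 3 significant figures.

By Graham's law, t_C₃H₈/t_CO = √(M_C₃H₈/M_CO) = √(44.10/28.01) = √1.574 = 1.25.

1.25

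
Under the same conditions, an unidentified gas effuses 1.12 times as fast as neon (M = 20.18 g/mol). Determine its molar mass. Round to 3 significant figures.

Since effusion rate ∝ 1/√M, rate_X/rate_Ne = √(M_Ne/M_X).
1.12 = √(20.18/M_X)
M_X = 20.18 / 1.12² = 20.18 / 1.254 = 16.1 g/mol

16.1 g/mol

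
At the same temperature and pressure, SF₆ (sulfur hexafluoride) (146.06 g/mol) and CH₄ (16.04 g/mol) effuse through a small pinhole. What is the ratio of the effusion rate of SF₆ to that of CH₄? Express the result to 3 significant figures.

Graham's law gives rate_SF₆/rate_CH₄ = √(M_CH₄/M_SF₆) = √(16.04/146.06) = √0.1098 = 0.331.

0.331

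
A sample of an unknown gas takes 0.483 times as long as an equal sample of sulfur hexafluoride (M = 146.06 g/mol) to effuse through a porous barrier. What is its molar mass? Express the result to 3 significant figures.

34.1 g/mol

Since effusion rate ∝ 1/√M, t_X/t_SF₆ = √(M_X/M_SF₆).
0.483 = √(M_X/146.06)
M_X = 146.06 × 0.483² = 146.06 × 0.2333 = 34.1 g/mol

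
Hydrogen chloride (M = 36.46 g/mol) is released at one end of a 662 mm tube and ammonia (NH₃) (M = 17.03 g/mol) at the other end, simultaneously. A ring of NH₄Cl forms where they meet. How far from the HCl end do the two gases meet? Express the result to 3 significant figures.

Graham's law gives d_HCl/d_NH₃ = rate_HCl/rate_NH₃ = √(M_NH₃/M_HCl) = √(17.03/36.46) = 0.6834.
With d_HCl + d_NH₃ = 662 mm, d_NH₃ = 662/(1 + 0.6834) = 393.2 mm.
d_HCl = 662 − 393.2 = 269 mm.

269 mm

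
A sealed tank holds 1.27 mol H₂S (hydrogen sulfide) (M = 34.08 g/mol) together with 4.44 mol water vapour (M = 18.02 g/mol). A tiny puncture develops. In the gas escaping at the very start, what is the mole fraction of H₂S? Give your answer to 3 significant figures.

Each component's effusion rate ∝ (its partial pressure)·(1/√M) ∝ n_i/√M_i.
So x_H₂S in the escaping gas = (n_H₂S/√M_H₂S) / Σ(n_i/√M_i)
= (1.27/√34.08) / (1.27/√34.08 + 4.44/√18.02) = 0.2175/(0.2175 + 1.046) = 0.172.

0.172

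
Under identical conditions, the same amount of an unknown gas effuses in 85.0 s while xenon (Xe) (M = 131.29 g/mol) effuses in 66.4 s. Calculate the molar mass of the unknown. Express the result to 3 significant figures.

215 g/mol

From Graham's law, t_X/t_Xe = √(M_X/M_Xe).
85.0/66.4 = 1.280 = √(M_X/131.29)
M_X = 131.29 × 1.280² = 131.29 × 1.639 = 215 g/mol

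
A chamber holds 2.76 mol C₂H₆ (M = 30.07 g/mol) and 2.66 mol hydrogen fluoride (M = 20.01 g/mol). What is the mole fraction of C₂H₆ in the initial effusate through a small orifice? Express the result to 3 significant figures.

Effusion rate of each component ∝ n_i/√M_i (partial pressure × 1/√M).
So x_C₂H₆ in the escaping gas = (n_C₂H₆/√M_C₂H₆) / Σ(n_i/√M_i)
= (2.76/√30.07) / (2.76/√30.07 + 2.66/√20.01) = 0.5033/(0.5033 + 0.5946) = 0.458.

0.458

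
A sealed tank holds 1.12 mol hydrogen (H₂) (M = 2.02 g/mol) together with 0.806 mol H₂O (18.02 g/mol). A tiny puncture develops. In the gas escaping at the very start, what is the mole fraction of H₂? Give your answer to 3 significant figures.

The effusion rate of species i is ∝ p_i/√M_i ∝ n_i/√M_i.
Mole fraction of H₂ in the effusate = (n_H₂/√M_H₂) / (n_H₂/√M_H₂ + n_H₂O/√M_H₂O)
= (1.12/√2.02) / (1.12/√2.02 + 0.806/√18.02) = 0.7880/(0.7880 + 0.1899) = 0.806.

0.806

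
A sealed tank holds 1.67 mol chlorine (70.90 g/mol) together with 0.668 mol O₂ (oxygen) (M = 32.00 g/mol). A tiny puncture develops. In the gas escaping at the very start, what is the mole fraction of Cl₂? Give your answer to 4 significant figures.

Effusion rate of each component ∝ n_i/√M_i (partial pressure × 1/√M).
So x_Cl₂ in the escaping gas = (n_Cl₂/√M_Cl₂) / Σ(n_i/√M_i)
= (1.67/√70.90) / (1.67/√70.90 + 0.668/√32.00) = 0.1983/(0.1983 + 0.1181) = 0.6268.

0.6268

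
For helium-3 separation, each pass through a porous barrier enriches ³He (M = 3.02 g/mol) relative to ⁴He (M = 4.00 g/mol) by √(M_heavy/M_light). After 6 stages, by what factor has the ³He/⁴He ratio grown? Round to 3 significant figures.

2.32

After 6 stages the ratio has grown by (√(4.00/3.02))^6 = (4.00/3.02)^(6/2).
= 1.32450^3 = 2.32.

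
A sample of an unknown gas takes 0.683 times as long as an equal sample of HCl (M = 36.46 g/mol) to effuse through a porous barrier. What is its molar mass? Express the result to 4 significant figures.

Since effusion rate ∝ 1/√M, t_X/t_HCl = √(M_X/M_HCl).
0.683 = √(M_X/36.46)
M_X = 36.46 × 0.683² = 36.46 × 0.4665 = 17.01 g/mol

17.01 g/mol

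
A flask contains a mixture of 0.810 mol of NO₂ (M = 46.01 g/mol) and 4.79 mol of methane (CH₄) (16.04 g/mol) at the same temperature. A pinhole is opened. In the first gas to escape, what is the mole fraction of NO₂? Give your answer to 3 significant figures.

0.0908

Rate_i ∝ x_i/√M_i (Graham's law weighted by mole fraction), so the effusate composition follows n_i/√M_i.
x_NO₂(eff) = (n_NO₂/√M_NO₂) / (n_NO₂/√M_NO₂ + n_CH₄/√M_CH₄)
= (0.810/√46.01) / (0.810/√46.01 + 4.79/√16.04) = 0.1194/(0.1194 + 1.196) = 0.0908.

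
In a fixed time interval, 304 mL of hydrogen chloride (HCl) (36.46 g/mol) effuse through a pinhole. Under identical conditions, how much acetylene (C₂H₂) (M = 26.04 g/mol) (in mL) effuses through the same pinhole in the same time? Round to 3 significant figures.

By Graham's law, rate_C₂H₂/rate_HCl = √(M_HCl/M_C₂H₂) = √(36.46/26.04) = √1.400 = 1.183.
So the volume for C₂H₂ is 304 × 1.183 = 360 mL.

360 mL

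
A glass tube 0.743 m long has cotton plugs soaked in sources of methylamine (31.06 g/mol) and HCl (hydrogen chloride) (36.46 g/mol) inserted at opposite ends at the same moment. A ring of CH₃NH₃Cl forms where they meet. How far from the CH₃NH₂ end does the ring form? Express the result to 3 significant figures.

In equal time, each gas travels a distance ∝ its rate ∝ 1/√M, so d_CH₃NH₂/d_HCl = √(M_HCl/M_CH₃NH₂) = √(36.46/31.06) = 1.083.
With d_CH₃NH₂ + d_HCl = 0.743 m, d_HCl = 0.743/(1 + 1.083) = 0.3566 m.
d_CH₃NH₂ = 0.743 − 0.3566 = 0.386 m.

0.386 m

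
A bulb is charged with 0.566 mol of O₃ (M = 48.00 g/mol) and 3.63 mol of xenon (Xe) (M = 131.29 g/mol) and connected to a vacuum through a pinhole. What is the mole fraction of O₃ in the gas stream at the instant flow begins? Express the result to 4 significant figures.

0.2050

Each component's effusion rate ∝ (its partial pressure)·(1/√M) ∝ n_i/√M_i.
x_O₃(eff) = (n_O₃/√M_O₃) / (n_O₃/√M_O₃ + n_Xe/√M_Xe)
= (0.566/√48.00) / (0.566/√48.00 + 3.63/√131.29) = 0.08170/(0.08170 + 0.3168) = 0.2050.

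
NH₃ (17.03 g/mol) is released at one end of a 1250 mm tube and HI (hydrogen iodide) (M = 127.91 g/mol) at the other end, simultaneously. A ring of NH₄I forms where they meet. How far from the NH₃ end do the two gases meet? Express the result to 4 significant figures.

Distances travelled in equal time are proportional to diffusion rates, so d_NH₃/d_HI = √(M_HI/M_NH₃) = √(127.91/17.03) = 2.741.
With d_NH₃ + d_HI = 1250 mm, d_HI = 1250/(1 + 2.741) = 334.2 mm.
d_NH₃ = 1250 − 334.2 = 915.8 mm.

915.8 mm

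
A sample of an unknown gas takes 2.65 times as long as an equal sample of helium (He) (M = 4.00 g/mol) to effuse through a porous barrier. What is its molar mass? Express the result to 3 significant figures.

Since effusion rate ∝ 1/√M, t_X/t_He = √(M_X/M_He).
2.65 = √(M_X/4.00)
M_X = 4.00 × 2.65² = 4.00 × 7.022 = 28.1 g/mol

28.1 g/mol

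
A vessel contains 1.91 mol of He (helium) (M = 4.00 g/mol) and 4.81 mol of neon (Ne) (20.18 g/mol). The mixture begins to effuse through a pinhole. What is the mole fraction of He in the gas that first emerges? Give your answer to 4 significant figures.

Rate_i ∝ x_i/√M_i (Graham's law weighted by mole fraction), so the effusate composition follows n_i/√M_i.
So x_He in the escaping gas = (n_He/√M_He) / Σ(n_i/√M_i)
= (1.91/√4.00) / (1.91/√4.00 + 4.81/√20.18) = 0.9550/(0.9550 + 1.071) = 0.4714.

0.4714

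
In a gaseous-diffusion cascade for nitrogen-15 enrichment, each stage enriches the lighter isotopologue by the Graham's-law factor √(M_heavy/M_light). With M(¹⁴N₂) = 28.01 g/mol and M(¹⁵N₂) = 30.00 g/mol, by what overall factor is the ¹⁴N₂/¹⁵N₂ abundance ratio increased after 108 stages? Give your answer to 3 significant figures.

40.7

After 108 stages the ratio has grown by (√(30.00/28.01))^108 = (30.00/28.01)^(108/2).
= 1.07105^54 = 40.7.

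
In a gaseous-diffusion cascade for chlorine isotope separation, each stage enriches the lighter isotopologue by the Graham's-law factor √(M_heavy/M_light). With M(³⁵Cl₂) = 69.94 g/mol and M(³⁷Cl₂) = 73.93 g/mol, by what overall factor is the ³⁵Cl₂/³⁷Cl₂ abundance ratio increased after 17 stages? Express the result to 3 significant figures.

1.60

Overall factor = α^17 with α = √(73.93/69.94), i.e. (73.93/69.94)^(17/2).
= 1.05705^(17/2) = 1.60.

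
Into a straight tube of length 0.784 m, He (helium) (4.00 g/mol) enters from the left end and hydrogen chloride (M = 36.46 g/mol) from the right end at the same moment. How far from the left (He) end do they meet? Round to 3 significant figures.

0.589 m

In equal time, each gas travels a distance ∝ its rate ∝ 1/√M, so d_He/d_HCl = √(M_HCl/M_He) = √(36.46/4.00) = 3.019.
With d_He + d_HCl = 0.784 m, d_HCl = 0.784/(1 + 3.019) = 0.1951 m.
d_He = 0.784 − 0.1951 = 0.589 m.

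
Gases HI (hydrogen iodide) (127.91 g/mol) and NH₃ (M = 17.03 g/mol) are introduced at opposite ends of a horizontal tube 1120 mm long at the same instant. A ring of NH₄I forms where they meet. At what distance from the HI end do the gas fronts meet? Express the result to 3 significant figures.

The fronts meet when d_HI + d_NH₃ = L with d_HI/d_NH₃ = √(M_NH₃/M_HI) (Graham's law). Here √(M_NH₃/M_HI) = √(17.03/127.91) = 0.3649.
With d_HI + d_NH₃ = 1120 mm, d_NH₃ = 1120/(1 + 0.3649) = 820.6 mm.
d_HI = 1120 − 820.6 = 299 mm.

299 mm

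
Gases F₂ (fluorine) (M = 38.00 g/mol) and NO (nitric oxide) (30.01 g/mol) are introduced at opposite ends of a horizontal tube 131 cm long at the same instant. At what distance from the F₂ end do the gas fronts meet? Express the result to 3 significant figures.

61.6 cm

The fronts meet when d_F₂ + d_NO = L with d_F₂/d_NO = √(M_NO/M_F₂) (Graham's law). Here √(M_NO/M_F₂) = √(30.01/38.00) = 0.8887.
With d_F₂ + d_NO = 131 cm, d_NO = 131/(1 + 0.8887) = 69.36 cm.
d_F₂ = 131 − 69.36 = 61.6 cm.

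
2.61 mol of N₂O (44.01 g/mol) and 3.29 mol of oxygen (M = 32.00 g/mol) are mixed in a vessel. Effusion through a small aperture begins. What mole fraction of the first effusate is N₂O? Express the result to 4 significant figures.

0.4035

The effusion rate of species i is ∝ p_i/√M_i ∝ n_i/√M_i.
x_N₂O(eff) = (n_N₂O/√M_N₂O) / (n_N₂O/√M_N₂O + n_O₂/√M_O₂)
= (2.61/√44.01) / (2.61/√44.01 + 3.29/√32.00) = 0.3934/(0.3934 + 0.5816) = 0.4035.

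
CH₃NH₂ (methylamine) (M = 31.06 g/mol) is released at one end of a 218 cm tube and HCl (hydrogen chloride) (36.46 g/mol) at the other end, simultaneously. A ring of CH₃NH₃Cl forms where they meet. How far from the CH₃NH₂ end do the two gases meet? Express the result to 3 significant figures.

113 cm

The fronts meet when d_CH₃NH₂ + d_HCl = L with d_CH₃NH₂/d_HCl = √(M_HCl/M_CH₃NH₂) (Graham's law). Here √(M_HCl/M_CH₃NH₂) = √(36.46/31.06) = 1.083.
With d_CH₃NH₂ + d_HCl = 218 cm, d_HCl = 218/(1 + 1.083) = 104.6 cm.
d_CH₃NH₂ = 218 − 104.6 = 113 cm.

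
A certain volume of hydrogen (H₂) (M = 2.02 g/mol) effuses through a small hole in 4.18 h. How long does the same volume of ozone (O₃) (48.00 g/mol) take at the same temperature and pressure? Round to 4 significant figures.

20.38 h

Since effusion rate ∝ 1/√M, t_O₃/t_H₂ = √(M_O₃/M_H₂) = √(48.00/2.02) = √23.76 = 4.875.
So the time for O₃ is 4.18 × 4.875 = 20.38 h.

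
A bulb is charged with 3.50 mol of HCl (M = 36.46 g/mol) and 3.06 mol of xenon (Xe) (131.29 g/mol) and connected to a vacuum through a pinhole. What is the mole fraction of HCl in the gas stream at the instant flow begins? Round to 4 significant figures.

0.6846

Each component's effusion rate ∝ (its partial pressure)·(1/√M) ∝ n_i/√M_i.
Mole fraction of HCl in the effusate = (n_HCl/√M_HCl) / (n_HCl/√M_HCl + n_Xe/√M_Xe)
= (3.50/√36.46) / (3.50/√36.46 + 3.06/√131.29) = 0.5796/(0.5796 + 0.2671) = 0.6846.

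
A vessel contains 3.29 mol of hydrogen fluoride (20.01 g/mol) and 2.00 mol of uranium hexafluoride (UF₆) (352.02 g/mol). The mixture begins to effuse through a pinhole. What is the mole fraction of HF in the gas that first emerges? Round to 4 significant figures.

0.8734

Rate_i ∝ x_i/√M_i (Graham's law weighted by mole fraction), so the effusate composition follows n_i/√M_i.
x_HF(eff) = (n_HF/√M_HF) / (n_HF/√M_HF + n_UF₆/√M_UF₆)
= (3.29/√20.01) / (3.29/√20.01 + 2.00/√352.02) = 0.7355/(0.7355 + 0.1066) = 0.8734.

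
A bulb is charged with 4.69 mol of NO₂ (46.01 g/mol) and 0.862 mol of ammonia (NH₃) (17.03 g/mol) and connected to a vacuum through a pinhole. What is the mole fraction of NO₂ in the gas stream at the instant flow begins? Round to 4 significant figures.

0.7680

The effusion rate of species i is ∝ p_i/√M_i ∝ n_i/√M_i.
x_NO₂(eff) = (n_NO₂/√M_NO₂) / (n_NO₂/√M_NO₂ + n_NH₃/√M_NH₃)
= (4.69/√46.01) / (4.69/√46.01 + 0.862/√17.03) = 0.6914/(0.6914 + 0.2089) = 0.7680.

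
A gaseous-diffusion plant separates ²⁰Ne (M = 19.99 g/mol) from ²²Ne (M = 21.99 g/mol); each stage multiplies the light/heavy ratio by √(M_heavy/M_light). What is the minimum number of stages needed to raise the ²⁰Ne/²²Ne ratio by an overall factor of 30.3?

With α = √(21.99/19.99) per stage, ln α = ½ ln(1.10005) = 0.04768.
Need α^N ≥ 30.3 ⇒ N ≥ ln(30.3) / ln α = 3.411 / 0.04768 = 71.55.
So at least 72 stages are needed.

72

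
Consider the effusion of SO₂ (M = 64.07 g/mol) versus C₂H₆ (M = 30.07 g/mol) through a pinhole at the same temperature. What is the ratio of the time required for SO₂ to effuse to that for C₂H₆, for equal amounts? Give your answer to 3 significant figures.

1.46

Graham's law gives t_SO₂/t_C₂H₆ = √(M_SO₂/M_C₂H₆) = √(64.07/30.07) = √2.131 = 1.46.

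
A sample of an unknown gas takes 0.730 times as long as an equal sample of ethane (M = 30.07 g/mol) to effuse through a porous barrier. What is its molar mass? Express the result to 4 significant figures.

16.02 g/mol

From Graham's law, t_X/t_C₂H₆ = √(M_X/M_C₂H₆).
0.730 = √(M_X/30.07)
M_X = 30.07 × 0.730² = 30.07 × 0.5329 = 16.02 g/mol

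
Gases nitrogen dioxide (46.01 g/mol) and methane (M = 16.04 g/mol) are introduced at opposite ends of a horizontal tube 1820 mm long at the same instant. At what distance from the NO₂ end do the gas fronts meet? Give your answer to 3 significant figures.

In equal time, each gas travels a distance ∝ its rate ∝ 1/√M, so d_NO₂/d_CH₄ = √(M_CH₄/M_NO₂) = √(16.04/46.01) = 0.5904.
With d_NO₂ + d_CH₄ = 1820 mm, d_CH₄ = 1820/(1 + 0.5904) = 1144 mm.
d_NO₂ = 1820 − 1144 = 676 mm.

676 mm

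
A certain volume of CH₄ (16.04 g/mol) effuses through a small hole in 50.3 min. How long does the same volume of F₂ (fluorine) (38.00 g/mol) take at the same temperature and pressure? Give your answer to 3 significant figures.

77.4 min

Using Graham's law: t_F₂/t_CH₄ = √(M_F₂/M_CH₄) = √(38.00/16.04) = √2.369 = 1.539.
So the time for F₂ is 50.3 × 1.539 = 77.4 min.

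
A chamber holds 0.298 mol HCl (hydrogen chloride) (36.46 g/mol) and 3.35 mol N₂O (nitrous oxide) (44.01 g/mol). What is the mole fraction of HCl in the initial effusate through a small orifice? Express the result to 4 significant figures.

0.08903

Each component's effusion rate ∝ (its partial pressure)·(1/√M) ∝ n_i/√M_i.
Mole fraction of HCl in the effusate = (n_HCl/√M_HCl) / (n_HCl/√M_HCl + n_N₂O/√M_N₂O)
= (0.298/√36.46) / (0.298/√36.46 + 3.35/√44.01) = 0.04935/(0.04935 + 0.5050) = 0.08903.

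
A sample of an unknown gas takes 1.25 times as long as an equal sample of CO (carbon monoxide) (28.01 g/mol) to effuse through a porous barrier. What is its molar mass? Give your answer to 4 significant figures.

From Graham's law, t_X/t_CO = √(M_X/M_CO).
1.25 = √(M_X/28.01)
M_X = 28.01 × 1.25² = 28.01 × 1.562 = 43.77 g/mol

43.77 g/mol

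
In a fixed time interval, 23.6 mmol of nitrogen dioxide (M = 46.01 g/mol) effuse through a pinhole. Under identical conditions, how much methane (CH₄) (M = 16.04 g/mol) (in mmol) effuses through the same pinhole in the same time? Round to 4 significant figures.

From Graham's law, rate_CH₄/rate_NO₂ = √(M_NO₂/M_CH₄) = √(46.01/16.04) = √2.868 = 1.694.
So the amount for CH₄ is 23.6 × 1.694 = 39.97 mmol.

39.97 mmol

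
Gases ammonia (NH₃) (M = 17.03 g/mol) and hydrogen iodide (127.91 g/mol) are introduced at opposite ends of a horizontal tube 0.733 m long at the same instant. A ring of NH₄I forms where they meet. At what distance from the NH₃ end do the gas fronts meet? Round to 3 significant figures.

The fronts meet when d_NH₃ + d_HI = L with d_NH₃/d_HI = √(M_HI/M_NH₃) (Graham's law). Here √(M_HI/M_NH₃) = √(127.91/17.03) = 2.741.
With d_NH₃ + d_HI = 0.733 m, d_HI = 0.733/(1 + 2.741) = 0.1960 m.
d_NH₃ = 0.733 − 0.1960 = 0.537 m.

0.537 m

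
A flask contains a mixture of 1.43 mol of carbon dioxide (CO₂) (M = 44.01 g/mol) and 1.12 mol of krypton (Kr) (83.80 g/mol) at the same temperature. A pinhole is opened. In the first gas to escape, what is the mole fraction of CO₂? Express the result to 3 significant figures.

0.638

The effusion rate of species i is ∝ p_i/√M_i ∝ n_i/√M_i.
x_CO₂(eff) = (n_CO₂/√M_CO₂) / (n_CO₂/√M_CO₂ + n_Kr/√M_Kr)
= (1.43/√44.01) / (1.43/√44.01 + 1.12/√83.80) = 0.2156/(0.2156 + 0.1223) = 0.638.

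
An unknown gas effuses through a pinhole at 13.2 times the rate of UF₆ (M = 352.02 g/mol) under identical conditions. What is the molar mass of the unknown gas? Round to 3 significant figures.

2.02 g/mol

Since effusion rate ∝ 1/√M, rate_X/rate_UF₆ = √(M_UF₆/M_X).
13.2 = √(352.02/M_X)
M_X = 352.02 / 13.2² = 352.02 / 174.2 = 2.02 g/mol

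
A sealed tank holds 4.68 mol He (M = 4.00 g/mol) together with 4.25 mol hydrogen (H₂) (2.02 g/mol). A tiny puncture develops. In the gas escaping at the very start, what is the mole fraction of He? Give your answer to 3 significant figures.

The effusion rate of species i is ∝ p_i/√M_i ∝ n_i/√M_i.
x_He(eff) = (n_He/√M_He) / (n_He/√M_He + n_H₂/√M_H₂)
= (4.68/√4.00) / (4.68/√4.00 + 4.25/√2.02) = 2.340/(2.340 + 2.990) = 0.439.

0.439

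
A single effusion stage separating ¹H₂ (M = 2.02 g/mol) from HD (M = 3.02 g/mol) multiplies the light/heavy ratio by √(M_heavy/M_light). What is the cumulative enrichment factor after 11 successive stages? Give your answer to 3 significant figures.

9.13

Overall factor = α^11 with α = √(3.02/2.02), i.e. (3.02/2.02)^(11/2).
= 1.49505^(11/2) = 9.13.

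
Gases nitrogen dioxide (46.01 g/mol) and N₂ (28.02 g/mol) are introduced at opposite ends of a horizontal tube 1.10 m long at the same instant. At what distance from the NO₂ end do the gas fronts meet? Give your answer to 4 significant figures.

In equal time, each gas travels a distance ∝ its rate ∝ 1/√M, so d_NO₂/d_N₂ = √(M_N₂/M_NO₂) = √(28.02/46.01) = 0.7804.
With d_NO₂ + d_N₂ = 1.10 m, d_N₂ = 1.10/(1 + 0.7804) = 0.6178 m.
d_NO₂ = 1.10 − 0.6178 = 0.4822 m.

0.4822 m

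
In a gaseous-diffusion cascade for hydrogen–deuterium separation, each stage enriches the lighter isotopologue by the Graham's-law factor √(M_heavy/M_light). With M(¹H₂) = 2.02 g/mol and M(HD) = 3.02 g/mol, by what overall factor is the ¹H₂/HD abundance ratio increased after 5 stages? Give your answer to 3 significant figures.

2.73

The single-stage factor is √(M_heavy/M_light), so 5 stages give [√(3.02/2.02)]^5 = (3.02/2.02)^(5/2).
= 1.49505^(5/2) = 2.73.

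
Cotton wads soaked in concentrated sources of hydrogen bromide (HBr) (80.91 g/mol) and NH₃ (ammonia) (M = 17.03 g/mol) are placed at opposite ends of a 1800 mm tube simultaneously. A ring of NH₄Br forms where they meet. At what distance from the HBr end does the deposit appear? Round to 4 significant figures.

566.1 mm

Graham's law gives d_HBr/d_NH₃ = rate_HBr/rate_NH₃ = √(M_NH₃/M_HBr) = √(17.03/80.91) = 0.4588.
With d_HBr + d_NH₃ = 1800 mm, d_NH₃ = 1800/(1 + 0.4588) = 1234 mm.
d_HBr = 1800 − 1234 = 566.1 mm.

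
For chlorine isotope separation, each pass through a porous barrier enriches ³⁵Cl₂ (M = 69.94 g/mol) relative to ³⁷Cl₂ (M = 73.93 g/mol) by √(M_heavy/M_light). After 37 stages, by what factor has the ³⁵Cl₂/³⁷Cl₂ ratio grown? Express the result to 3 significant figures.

2.79

The single-stage factor is √(M_heavy/M_light), so 37 stages give [√(73.93/69.94)]^37 = (73.93/69.94)^(37/2).
= 1.05705^(37/2) = 2.79.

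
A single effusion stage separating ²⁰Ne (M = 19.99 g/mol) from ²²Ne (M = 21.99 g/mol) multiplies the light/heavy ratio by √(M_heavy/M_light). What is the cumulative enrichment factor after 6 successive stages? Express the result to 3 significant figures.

1.33

The single-stage factor is √(M_heavy/M_light), so 6 stages give [√(21.99/19.99)]^6 = (21.99/19.99)^(6/2).
= 1.10005^3 = 1.33.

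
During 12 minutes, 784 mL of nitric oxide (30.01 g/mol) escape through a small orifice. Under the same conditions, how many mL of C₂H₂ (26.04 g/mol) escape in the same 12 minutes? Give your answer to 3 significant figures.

842 mL

By Graham's law, rate_C₂H₂/rate_NO = √(M_NO/M_C₂H₂) = √(30.01/26.04) = √1.152 = 1.074.
So the volume for C₂H₂ is 784 × 1.074 = 842 mL.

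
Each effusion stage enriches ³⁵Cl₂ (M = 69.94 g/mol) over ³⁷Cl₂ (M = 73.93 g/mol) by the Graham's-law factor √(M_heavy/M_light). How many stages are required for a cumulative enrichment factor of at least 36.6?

Per stage α = (73.93/69.94)^(1/2) = 1.05705^0.5, giving ln α = 0.02774.
Need α^N ≥ 36.6 ⇒ N ≥ ln(36.6) / ln α = 3.600 / 0.02774 = 129.78.
So at least 130 stages are needed.

130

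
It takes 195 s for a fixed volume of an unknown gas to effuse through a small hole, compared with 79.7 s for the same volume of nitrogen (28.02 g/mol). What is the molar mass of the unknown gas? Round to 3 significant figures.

168 g/mol

By Graham's law, t_X/t_N₂ = √(M_X/M_N₂).
195/79.7 = 2.447 = √(M_X/28.02)
M_X = 28.02 × 2.447² = 28.02 × 5.986 = 168 g/mol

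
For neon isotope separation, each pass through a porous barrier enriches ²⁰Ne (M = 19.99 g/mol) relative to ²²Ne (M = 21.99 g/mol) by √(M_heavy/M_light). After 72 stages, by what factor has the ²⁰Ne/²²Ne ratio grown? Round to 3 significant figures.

After 72 stages the ratio has grown by (√(21.99/19.99))^72 = (21.99/19.99)^(72/2).
= 1.10005^36 = 31.0.

31.0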